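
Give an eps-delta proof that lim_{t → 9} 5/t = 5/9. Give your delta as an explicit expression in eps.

Fix eps > 0. We seek delta > 0 such that 0 < |t − 9| < delta implies |5/t − (5/9)| < eps.
|5/t − (5/9)| = 5·|9 − t|/(9·|t|) = 5|t − 9|/(9|t|).
Restrict delta ≤ 9/2. Then |t − 9| < 9/2 gives |t| > 9/2, so 9|t| > 81/2.
Then |5/t − (5/9)| < 5|t − 9|/(81/2), which is < eps when |t − 9| < (81/10)eps.
Take delta = min(9/2, (81/10)eps). Then 0 < |t − 9| < delta gives both |t − 9| < 9/2 and |t − 9| < (81/10)eps, so |5/t − (5/9)| < eps.

delta = min(9/2, (81/10)eps)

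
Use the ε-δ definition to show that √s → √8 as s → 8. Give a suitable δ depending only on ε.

Let ε > 0. We want δ > 0 such that 0 < |s − 8| < δ implies |√s − √8| < ε.
Rationalise: √s − √8 = (s − 8)/(√s + √8), so |√s − √8| = |s − 8|/(√s + √8).
Restrict δ ≤ 8 so that |s − 8| < 8 forces s > 0, and then √s + √8 > √8.
Hence |√s − √8| < |s − 8|/√8, which is < ε once |s − 8| < √8·ε.
Take δ = min(8, √8·ε). If 0 < |s − 8| < δ then s > 0 and |√s − √8| < |s − 8|/√8 < ε.

δ = min(8, √8·ε)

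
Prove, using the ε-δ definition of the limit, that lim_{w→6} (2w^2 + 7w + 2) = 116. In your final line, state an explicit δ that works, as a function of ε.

δ = min(2, ε/35)

Let ε > 0 be given. We want δ > 0 such that 0 < |w − 6| < δ implies |(2w^2 + 7w + 2) − 116| < ε.
(2w^2 + 7w + 2) − 116 = 2w^2 + 7w - 114 = (w − 6)(2w + 19).
So |(2w^2 + 7w + 2) − 116| = |w − 6|·|2w + 19|.
Require δ ≤ 2. Then |w − 6| < 2 gives |w| < 8, and by the triangle inequality |2w + 19| ≤ 2·8 + 19 = 35.
Hence |(2w^2 + 7w + 2) − 116| ≤ 35|w − 6| < ε provided |w − 6| < ε/35.
Take δ = min(2, ε/35). Then 0 < |w − 6| < δ gives both |w − 6| < 2 and |w − 6| < ε/35, so |(2w^2 + 7w + 2) − 116| < ε.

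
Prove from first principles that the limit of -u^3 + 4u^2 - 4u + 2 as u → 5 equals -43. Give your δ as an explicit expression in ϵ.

Suppose ϵ > 0. We want δ > 0 such that 0 < |u − 5| < δ implies |(-u^3 + 4u^2 - 4u + 2) + 43| < ϵ.
(-u^3 + 4u^2 - 4u + 2) + 43 = -u^3 + 4u^2 - 4u + 45 = (u − 5)(-u^2 - u - 9).
So |(-u^3 + 4u^2 - 4u + 2) + 43| = |u − 5|·|-u^2 - u - 9|.
Assume first that |u − 5| < 1, so |u| < 6. Then |-u^2 - u - 9| ≤ 6^2 + 6 + 9 = 51.
Hence |(-u^3 + 4u^2 - 4u + 2) + 43| ≤ 51|u − 5| < ϵ provided |u − 5| < ϵ/51.
Take δ = min(1, ϵ/51). Then 0 < |u − 5| < δ gives both |u − 5| < 1 and |u − 5| < ϵ/51, so |(-u^3 + 4u^2 - 4u + 2) + 43| < ϵ.

δ = min(1, ϵ/51)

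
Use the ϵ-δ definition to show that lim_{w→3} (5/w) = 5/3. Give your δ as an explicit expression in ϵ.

Let ϵ > 0. We seek δ > 0 such that 0 < |w − 3| < δ implies |5/w − (5/3)| < ϵ.
|5/w − (5/3)| = 5·|3 − w|/(3·|w|) = 5|w − 3|/(3|w|).
Restrict δ ≤ 3/2. Then |w − 3| < 3/2 gives |w| > 3/2, so 3|w| > 9/2.
Then |5/w − (5/3)| < 5|w − 3|/(9/2), which is < ϵ when |w − 3| < (9/10)ϵ.
Take δ = min(3/2, (9/10)ϵ). Then 0 < |w − 3| < δ gives both |w − 3| < 3/2 and |w − 3| < (9/10)ϵ, so |5/w − (5/3)| < ϵ.

δ = min(3/2, (9/10)ϵ)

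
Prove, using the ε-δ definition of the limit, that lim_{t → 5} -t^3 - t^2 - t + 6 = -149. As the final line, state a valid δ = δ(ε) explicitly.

δ = min(1, ε/103)

Suppose ε > 0. We want δ > 0 such that 0 < |t − 5| < δ implies |(-t^3 - t^2 - t + 6) + 149| < ε.
(-t^3 - t^2 - t + 6) + 149 = -t^3 - t^2 - t + 155 = (t − 5)(-t^2 - 6t - 31).
So |(-t^3 - t^2 - t + 6) + 149| = |t − 5|·|-t^2 - 6t - 31|.
Require δ ≤ 1. Then |t − 5| < 1 gives |t| < 6, and by the triangle inequality |-t^2 - 6t - 31| ≤ 6^2 + 6·6 + 31 = 103.
Hence |(-t^3 - t^2 - t + 6) + 149| ≤ 103|t − 5| < ε provided |t − 5| < ε/103.
Take δ = min(1, ε/103). Then 0 < |t − 5| < δ gives both |t − 5| < 1 and |t − 5| < ε/103, so |(-t^3 - t^2 - t + 6) + 149| < ε.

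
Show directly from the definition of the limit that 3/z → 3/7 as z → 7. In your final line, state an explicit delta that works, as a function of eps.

Suppose eps > 0. We seek delta > 0 such that 0 < |z − 7| < delta implies |3/z − (3/7)| < eps.
|3/z − (3/7)| = 3·|7 − z|/(7·|z|) = 3|z − 7|/(7|z|).
Require delta ≤ 7/2 so that |z| > 7 − 7/2 = 7/2, hence 7|z| > 49/2.
Then |3/z − (3/7)| < 3|z − 7|/(49/2), which is < eps when |z − 7| < (49/6)eps.
Take delta = min(7/2, (49/6)eps). Then 0 < |z − 7| < delta gives both |z − 7| < 7/2 and |z − 7| < (49/6)eps, so |3/z − (3/7)| < eps.

delta = min(7/2, (49/6)eps)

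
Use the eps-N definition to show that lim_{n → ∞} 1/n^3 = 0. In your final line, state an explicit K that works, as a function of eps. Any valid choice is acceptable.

K = (1/eps)^{1/3}

Suppose eps > 0. For n ≥ 1, |1/n^3 − 0| = 1/n^3.
1/n^3 < eps ⇔ n^3 > 1/eps ⇔ n > (1/eps)^{1/3}.
Take K = (1/eps)^{1/3}. Then n > K implies 1/n^3 < eps.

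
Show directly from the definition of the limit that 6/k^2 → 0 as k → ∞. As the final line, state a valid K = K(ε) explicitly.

K = (6/ε)^{1/2}

Let ε > 0 be given. For k ≥ 1, |6/k^2 − 0| = 6/k^2.
6/k^2 < ε ⇔ k^2 > 6/ε ⇔ k > (6/ε)^{1/2}.
Take K = (6/ε)^{1/2}. Then k > K implies 6/k^2 < ε.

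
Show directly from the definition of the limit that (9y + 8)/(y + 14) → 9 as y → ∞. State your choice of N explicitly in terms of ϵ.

Fix ϵ > 0. We seek N > 0 such that y > N implies |(9y + 8)/(y + 14) − 9| < ϵ.
(9y + 8)/(y + 14) − 9 = ((9y + 8) − 9(y + 14)) / ((y + 14)) = -118/((y + 14)).
For y > 0 we have y + 14 > y, so |(9y + 8)/(y + 14) − 9| = 118/((y + 14)) < 118/(y) = 118/y.
Thus |(9y + 8)/(y + 14) − 9| < ϵ whenever y > 118/ϵ.
Take N = 118/ϵ. If y > N then |(9y + 8)/(y + 14) − 9| < 118/y < ϵ.

N = 118/ϵ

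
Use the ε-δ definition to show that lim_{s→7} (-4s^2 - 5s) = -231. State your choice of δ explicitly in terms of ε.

Let ε > 0 be given. We want δ > 0 such that 0 < |s − 7| < δ implies |(-4s^2 - 5s) + 231| < ε.
(-4s^2 - 5s) + 231 = -4s^2 - 5s + 231 = (s − 7)(-4s - 33).
So |(-4s^2 - 5s) + 231| = |s − 7|·|-4s - 33|.
Require δ ≤ 2. Then |s − 7| < 2 gives |s| < 9, and by the triangle inequality |-4s - 33| ≤ 4·9 + 33 = 69.
Hence |(-4s^2 - 5s) + 231| ≤ 69|s − 7| < ε provided |s − 7| < ε/69.
Take δ = min(2, ε/69). Then 0 < |s − 7| < δ gives both |s − 7| < 2 and |s − 7| < ε/69, so |(-4s^2 - 5s) + 231| < ε.

δ = min(2, ε/69)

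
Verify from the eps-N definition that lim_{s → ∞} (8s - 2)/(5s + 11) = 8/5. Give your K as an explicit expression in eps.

K = (98/25)/eps

Let eps > 0 be given. We seek K > 0 such that s > K implies |(8s - 2)/(5s + 11) − (8/5)| < eps.
(8s - 2)/(5s + 11) − (8/5) = (5(8s - 2) − 8(5s + 11)) / (5(5s + 11)) = -98/(5(5s + 11)).
For s > 0 we have 5s + 11 > 5s, so |(8s - 2)/(5s + 11) − (8/5)| = 98/(5(5s + 11)) < 98/(5·5s) = (98/25)/s.
Thus |(8s - 2)/(5s + 11) − (8/5)| < eps whenever s > (98/25)/eps.
Take K = (98/25)/eps. If s > K then |(8s - 2)/(5s + 11) − (8/5)| < (98/25)/s < eps.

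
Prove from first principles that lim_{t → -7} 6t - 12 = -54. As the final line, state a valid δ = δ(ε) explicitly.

δ = ε/6

Fix ε > 0. We need δ > 0 so that 0 < |t + 7| < δ implies |(6t - 12) + 54| < ε.
|(6t - 12) + 54| = |6t + 42| = 6|t + 7|.
Thus it suffices that |t + 7| < ε/6.
Choosing δ = ε/6 gives |(6t - 12) + 54| = 6|t + 7| < ε whenever |t + 7| < δ.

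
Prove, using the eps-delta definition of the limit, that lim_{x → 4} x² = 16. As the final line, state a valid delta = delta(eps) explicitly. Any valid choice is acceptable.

delta = min(2, eps/10)

Fix eps > 0. We seek delta > 0 with 0 < |x − 4| < delta ⇒ |x² − 16| < eps.
Factor: x² − 16 = (x − 4)(x + 4), so |x² − 16| = |x − 4|·|x + 4|.
Restrict delta ≤ 2. Then |x − 4| < 2 gives |x| < 6, so by the triangle inequality |x + 4| ≤ 6 + 4 = 10.
Hence |x² − 16| ≤ 10|x − 4|, which is < eps once |x − 4| < eps/10.
Take delta = min(2, eps/10). If 0 < |x − 4| < delta then both bounds hold and |x² − 16| ≤ 10|x − 4| < 10·(eps/10) = eps.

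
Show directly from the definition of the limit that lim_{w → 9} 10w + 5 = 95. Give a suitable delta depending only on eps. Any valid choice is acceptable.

delta = eps/10

Let eps > 0. We need delta > 0 so that 0 < |w − 9| < delta implies |(10w + 5) − 95| < eps.
|(10w + 5) − 95| = |10w - 90| = 10|w − 9|.
So 10|w − 9| < eps exactly when |w − 9| < eps/10.
Take delta = eps/10. If 0 < |w − 9| < delta then |(10w + 5) − 95| = 10|w − 9| < 10·(eps/10) = eps.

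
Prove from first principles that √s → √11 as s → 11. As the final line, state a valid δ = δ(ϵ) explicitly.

Let ϵ > 0. We want δ > 0 such that 0 < |s − 11| < δ implies |√s − √11| < ϵ.
Rationalise: √s − √11 = (s − 11)/(√s + √11), so |√s − √11| = |s − 11|/(√s + √11).
Restrict δ ≤ 11 so that |s − 11| < 11 forces s > 0, and then √s + √11 > √11.
Hence |√s − √11| < |s − 11|/√11, which is < ϵ once |s − 11| < √11·ϵ.
Take δ = min(11, √11·ϵ). If 0 < |s − 11| < δ then s > 0 and |√s − √11| < |s − 11|/√11 < ϵ.

δ = min(11, √11·ϵ)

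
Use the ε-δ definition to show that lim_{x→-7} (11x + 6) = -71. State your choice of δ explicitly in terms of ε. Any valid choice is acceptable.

Let ε > 0. We need δ > 0 so that 0 < |x + 7| < δ implies |(11x + 6) + 71| < ε.
Since (11x + 6) + 71 = 11(x + 7), we have |(11x + 6) + 71| = 11|x + 7|.
Thus it suffices that |x + 7| < ε/11.
Choosing δ = ε/11 gives |(11x + 6) + 71| = 11|x + 7| < ε whenever |x + 7| < δ.

δ = ε/11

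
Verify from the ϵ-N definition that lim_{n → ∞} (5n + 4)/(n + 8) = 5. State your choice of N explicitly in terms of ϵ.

N = 36/ϵ

Suppose ϵ > 0. For n ≥ 1, |(5n + 4)/(n + 8) − 5| = |-36|/((n + 8)) = 36/((n + 8)).
Since n + 8 ≥ n for n ≥ 1, this is ≤ 36/(n) = 36/n.
So |(5n + 4)/(n + 8) − 5| < ϵ whenever n > 36/ϵ.
Take N = 36/ϵ. If n > N then |(5n + 4)/(n + 8) − 5| ≤ 36/n < ϵ.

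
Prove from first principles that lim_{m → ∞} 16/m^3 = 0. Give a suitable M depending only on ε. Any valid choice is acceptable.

Let ε > 0. For m ≥ 1, |16/m^3 − 0| = 16/m^3.
16/m^3 < ε ⇔ m^3 > 16/ε ⇔ m > (16/ε)^{1/3}.
Take M = (16/ε)^{1/3}. Then m > M implies 16/m^3 < ε.

M = (16/ε)^{1/3}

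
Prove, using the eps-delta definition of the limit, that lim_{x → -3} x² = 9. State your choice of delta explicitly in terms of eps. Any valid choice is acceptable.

Suppose eps > 0. We seek delta > 0 with 0 < |x + 3| < delta ⇒ |x² − 9| < eps.
Factor: x² − 9 = (x + 3)(x - 3), so |x² − 9| = |x + 3|·|x - 3|.
Restrict delta ≤ 1. Then |x + 3| < 1 gives |x| < 4, so by the triangle inequality |x - 3| ≤ 4 + 3 = 7.
Hence |x² − 9| ≤ 7|x + 3|, which is < eps once |x + 3| < eps/7.
Take delta = min(1, eps/7). If 0 < |x + 3| < delta then both bounds hold and |x² − 9| ≤ 7|x + 3| < 7·(eps/7) = eps.

delta = min(1, eps/7)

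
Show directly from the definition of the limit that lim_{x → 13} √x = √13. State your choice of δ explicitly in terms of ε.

Suppose ε > 0. We want δ > 0 such that 0 < |x − 13| < δ implies |√x − √13| < ε.
Multiplying by the conjugate, |√x − √13| = |x − 13|/(√x + √13).
Restrict δ ≤ 13 so that |x − 13| < 13 forces x > 0, and then √x + √13 > √13.
Hence |√x − √13| < |x − 13|/√13, which is < ε once |x − 13| < √13·ε.
Take δ = min(13, √13·ε). If 0 < |x − 13| < δ then x > 0 and |√x − √13| < |x − 13|/√13 < ε.

δ = min(13, √13·ε)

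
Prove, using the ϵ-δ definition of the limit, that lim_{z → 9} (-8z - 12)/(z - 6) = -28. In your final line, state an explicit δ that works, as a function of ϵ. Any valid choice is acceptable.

Let ϵ > 0 be given. We want δ > 0 with 0 < |z − 9| < δ ⇒ |(-8z - 12)/(z - 6) + 28| < ϵ.
Combining over a common denominator, (-8z - 12)/(z - 6) + 28 = [(-8z - 12)·3 − (-84)·(z - 6)] / [3·(z - 6)] = 60(z − 9) / (3(z - 6)).
So |(-8z - 12)/(z - 6) + 28| = 60|z − 9| / (3·|z − 6|).
Restrict δ ≤ 3/2. Then |z − 9| < 3/2 gives |z − 6| = |(z − 9) + 3| ≥ 3 − 3/2 = 3/2.
Hence |(-8z - 12)/(z - 6) + 28| < 60|z − 9|/(3·(3/2)) = (40/3)|z − 9|, which is < ϵ once |z − 9| < (3/40)ϵ.
Take δ = min(3/2, (3/40)ϵ). Then 0 < |z − 9| < δ forces both bounds, so |(-8z - 12)/(z - 6) + 28| < ϵ.

δ = min(3/2, (3/40)ϵ)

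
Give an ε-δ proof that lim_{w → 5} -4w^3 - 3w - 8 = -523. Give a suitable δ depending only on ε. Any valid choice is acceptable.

Suppose ε > 0. We want δ > 0 such that 0 < |w − 5| < δ implies |(-4w^3 - 3w - 8) + 523| < ε.
(-4w^3 - 3w - 8) + 523 = -4w^3 - 3w + 515 = (w − 5)(-4w^2 - 20w - 103).
So |(-4w^3 - 3w - 8) + 523| = |w − 5|·|-4w^2 - 20w - 103|.
Assume first that |w − 5| < 1, so |w| < 6. Then |-4w^2 - 20w - 103| ≤ 4·6^2 + 20·6 + 103 = 367.
Hence |(-4w^3 - 3w - 8) + 523| ≤ 367|w − 5| < ε provided |w − 5| < ε/367.
Choosing δ = min(1, ε/367) ensures both conditions, hence |(-4w^3 - 3w - 8) + 523| < ε.

δ = min(1, ε/367)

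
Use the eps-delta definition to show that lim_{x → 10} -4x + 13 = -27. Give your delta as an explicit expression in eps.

delta = eps/4

Let eps > 0. We need delta > 0 so that 0 < |x − 10| < delta implies |(-4x + 13) + 27| < eps.
Since (-4x + 13) + 27 = -4(x − 10), we have |(-4x + 13) + 27| = 4|x − 10|.
Thus it suffices that |x − 10| < eps/4.
Choosing delta = eps/4 gives |(-4x + 13) + 27| = 4|x − 10| < eps whenever |x − 10| < delta.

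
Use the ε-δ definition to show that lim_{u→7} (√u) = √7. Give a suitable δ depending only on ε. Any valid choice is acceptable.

δ = min(7, √7·ε)

Let ε > 0 be given. We want δ > 0 such that 0 < |u − 7| < δ implies |√u − √7| < ε.
Multiplying by the conjugate, |√u − √7| = |u − 7|/(√u + √7).
Restrict δ ≤ 7 so that |u − 7| < 7 forces u > 0, and then √u + √7 > √7.
Hence |√u − √7| < |u − 7|/√7, which is < ε once |u − 7| < √7·ε.
Take δ = min(7, √7·ε). If 0 < |u − 7| < δ then u > 0 and |√u − √7| < |u − 7|/√7 < ε.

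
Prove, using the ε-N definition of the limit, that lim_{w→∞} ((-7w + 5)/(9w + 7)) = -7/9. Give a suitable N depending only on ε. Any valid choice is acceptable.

Let ε > 0 be given. We seek N > 0 such that w > N implies |(-7w + 5)/(9w + 7) + 7/9| < ε.
(-7w + 5)/(9w + 7) + 7/9 = (9(-7w + 5) − (-7)(9w + 7)) / (9(9w + 7)) = 94/(9(9w + 7)).
For w > 0 we have 9w + 7 > 9w, so |(-7w + 5)/(9w + 7) + 7/9| = 94/(9(9w + 7)) < 94/(9·9w) = (94/81)/w.
Thus |(-7w + 5)/(9w + 7) + 7/9| < ε whenever w > (94/81)/ε.
Take N = (94/81)/ε. If w > N then |(-7w + 5)/(9w + 7) + 7/9| < (94/81)/w < ε.

N = (94/81)/ε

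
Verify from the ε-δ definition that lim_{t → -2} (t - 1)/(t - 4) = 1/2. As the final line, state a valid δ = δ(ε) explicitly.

δ = min(3, 6ε)

Fix ε > 0. We want δ > 0 with 0 < |t + 2| < δ ⇒ |(t - 1)/(t - 4) − (1/2)| < ε.
Combining over a common denominator, (t - 1)/(t - 4) − (1/2) = [(t - 1)·(-6) − (-3)·(t - 4)] / [(-6)·(t - 4)] = -3(t + 2) / ((-6)(t - 4)).
So |(t - 1)/(t - 4) − (1/2)| = 3|t + 2| / (6·|t − 4|).
Require δ ≤ 3, so |t − 4| ≥ |-6| − |t + 2| > 6 − 3 = 3.
Hence |(t - 1)/(t - 4) − (1/2)| < 3|t + 2|/(6·3) = (1/6)|t + 2|, which is < ε once |t + 2| < 6ε.
Take δ = min(3, 6ε). Then 0 < |t + 2| < δ forces both bounds, so |(t - 1)/(t - 4) − (1/2)| < ε.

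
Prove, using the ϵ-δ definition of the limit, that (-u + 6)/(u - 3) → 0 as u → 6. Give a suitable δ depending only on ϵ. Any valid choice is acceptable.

δ = min(3/2, (3/2)ϵ)

Let ϵ > 0 be given. We want δ > 0 with 0 < |u − 6| < δ ⇒ |(-u + 6)/(u - 3) − 0| < ϵ.
Combining over a common denominator, (-u + 6)/(u - 3) − 0 = [(-u + 6)·3 − 0·(u - 3)] / [3·(u - 3)] = -3(u − 6) / (3(u - 3)).
So |(-u + 6)/(u - 3) − 0| = 3|u − 6| / (3·|u − 3|).
Require δ ≤ 3/2, so |u − 3| ≥ |3| − |u − 6| > 3 − 3/2 = 3/2.
Hence |(-u + 6)/(u - 3) − 0| < 3|u − 6|/(3·(3/2)) = (2/3)|u − 6|, which is < ϵ once |u − 6| < (3/2)ϵ.
Take δ = min(3/2, (3/2)ϵ). Then 0 < |u − 6| < δ forces both bounds, so |(-u + 6)/(u - 3) − 0| < ϵ.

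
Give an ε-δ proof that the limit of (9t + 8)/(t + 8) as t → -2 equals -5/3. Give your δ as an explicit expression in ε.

δ = min(3, (9/32)ε)

Fix ε > 0. We want δ > 0 with 0 < |t + 2| < δ ⇒ |(9t + 8)/(t + 8) + 5/3| < ε.
Combining over a common denominator, (9t + 8)/(t + 8) + 5/3 = [(9t + 8)·6 − (-10)·(t + 8)] / [6·(t + 8)] = 64(t + 2) / (6(t + 8)).
So |(9t + 8)/(t + 8) + 5/3| = 64|t + 2| / (6·|t + 8|).
Restrict δ ≤ 3. Then |t + 2| < 3 gives |t + 8| = |(t + 2) + 6| ≥ 6 − 3 = 3.
Hence |(9t + 8)/(t + 8) + 5/3| < 64|t + 2|/(6·3) = (32/9)|t + 2|, which is < ε once |t + 2| < (9/32)ε.
Take δ = min(3, (9/32)ε). Then 0 < |t + 2| < δ forces both bounds, so |(9t + 8)/(t + 8) + 5/3| < ε.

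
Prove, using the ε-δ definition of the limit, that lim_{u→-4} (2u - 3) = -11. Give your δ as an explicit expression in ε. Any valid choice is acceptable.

Let ε > 0 be given. We need δ > 0 so that 0 < |u + 4| < δ implies |(2u - 3) + 11| < ε.
Since (2u - 3) + 11 = 2(u + 4), we have |(2u - 3) + 11| = 2|u + 4|.
Thus it suffices that |u + 4| < ε/2.
Take δ = ε/2. If 0 < |u + 4| < δ then |(2u - 3) + 11| = 2|u + 4| < 2·(ε/2) = ε.

δ = ε/2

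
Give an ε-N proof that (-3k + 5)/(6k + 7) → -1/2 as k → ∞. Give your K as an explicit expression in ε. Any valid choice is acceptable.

K = (17/12)/ε

Let ε > 0. For k ≥ 1, |(-3k + 5)/(6k + 7) + 1/2| = |51|/(6(6k + 7)) = 51/(6(6k + 7)).
Since 6k + 7 ≥ 6k for k ≥ 1, this is ≤ 51/(6·6k) = (17/12)/k.
So |(-3k + 5)/(6k + 7) + 1/2| < ε whenever k > (17/12)/ε.
Take K = (17/12)/ε. If k > K then |(-3k + 5)/(6k + 7) + 1/2| ≤ (17/12)/k < ε.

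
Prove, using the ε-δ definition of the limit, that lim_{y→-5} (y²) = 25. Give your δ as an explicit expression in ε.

δ = min(1, ε/11)

Let ε > 0. We seek δ > 0 with 0 < |y + 5| < δ ⇒ |y² − 25| < ε.
Factor: y² − 25 = (y + 5)(y - 5), so |y² − 25| = |y + 5|·|y - 5|.
Impose δ ≤ 1 so that |y| < 6; then |y - 5| ≤ 11.
Hence |y² − 25| ≤ 11|y + 5|, which is < ε once |y + 5| < ε/11.
Take δ = min(1, ε/11). If 0 < |y + 5| < δ then both bounds hold and |y² − 25| ≤ 11|y + 5| < 11·(ε/11) = ε.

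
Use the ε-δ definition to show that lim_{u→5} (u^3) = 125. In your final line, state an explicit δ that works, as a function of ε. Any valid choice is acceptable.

δ = min(2, ε/109)

Fix ε > 0. We seek δ > 0 with 0 < |u − 5| < δ ⇒ |u^3 − 125| < ε.
Factor: u^3 − 125 = (u − 5)(u^2 + 5u + 25), so |u^3 − 125| = |u − 5|·|u^2 + 5u + 25|.
Impose δ ≤ 2 so that |u| < 7; then |u^2 + 5u + 25| ≤ 109.
Hence |u^3 − 125| ≤ 109|u − 5|, which is < ε once |u − 5| < ε/109.
Take δ = min(2, ε/109). If 0 < |u − 5| < δ then both bounds hold and |u^3 − 125| ≤ 109|u − 5| < 109·(ε/109) = ε.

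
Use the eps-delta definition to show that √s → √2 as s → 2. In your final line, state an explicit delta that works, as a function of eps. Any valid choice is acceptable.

delta = min(2, √2·eps)

Suppose eps > 0. We want delta > 0 such that 0 < |s − 2| < delta implies |√s − √2| < eps.
Rationalise: √s − √2 = (s − 2)/(√s + √2), so |√s − √2| = |s − 2|/(√s + √2).
Restrict delta ≤ 2 so that |s − 2| < 2 forces s > 0, and then √s + √2 > √2.
Hence |√s − √2| < |s − 2|/√2, which is < eps once |s − 2| < √2·eps.
Take delta = min(2, √2·eps). If 0 < |s − 2| < delta then s > 0 and |√s − √2| < |s − 2|/√2 < eps.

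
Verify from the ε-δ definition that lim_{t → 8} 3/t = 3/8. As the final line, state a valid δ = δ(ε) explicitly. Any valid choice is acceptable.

Let ε > 0. We seek δ > 0 such that 0 < |t − 8| < δ implies |3/t − (3/8)| < ε.
|3/t − (3/8)| = 3·|8 − t|/(8·|t|) = 3|t − 8|/(8|t|).
Restrict δ ≤ 4. Then |t − 8| < 4 gives |t| > 4, so 8|t| > 32.
Then |3/t − (3/8)| < 3|t − 8|/32, which is < ε when |t − 8| < (32/3)ε.
Take δ = min(4, (32/3)ε). Then 0 < |t − 8| < δ gives both |t − 8| < 4 and |t − 8| < (32/3)ε, so |3/t − (3/8)| < ε.

δ = min(4, (32/3)ε)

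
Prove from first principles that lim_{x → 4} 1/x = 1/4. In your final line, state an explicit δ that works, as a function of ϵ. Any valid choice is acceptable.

Let ϵ > 0. We seek δ > 0 such that 0 < |x − 4| < δ implies |1/x − (1/4)| < ϵ.
|1/x − (1/4)| = |4 − x|/(4·|x|) = |x − 4|/(4|x|).
Require δ ≤ 2 so that |x| > 4 − 2 = 2, hence 4|x| > 8.
Then |1/x − (1/4)| < |x − 4|/8, which is < ϵ when |x − 4| < 8ϵ.
Take δ = min(2, 8ϵ). Then 0 < |x − 4| < δ gives both |x − 4| < 2 and |x − 4| < 8ϵ, so |1/x − (1/4)| < ϵ.

δ = min(2, 8ϵ)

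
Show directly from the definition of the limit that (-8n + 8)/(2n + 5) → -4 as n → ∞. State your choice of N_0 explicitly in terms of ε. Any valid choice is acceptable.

N_0 = 14/ε

Suppose ε > 0. For n ≥ 1, |(-8n + 8)/(2n + 5) + 4| = |56|/(2(2n + 5)) = 56/(2(2n + 5)).
Since 2n + 5 ≥ 2n for n ≥ 1, this is ≤ 56/(2·2n) = 14/n.
So |(-8n + 8)/(2n + 5) + 4| < ε whenever n > 14/ε.
Take N_0 = 14/ε. If n > N_0 then |(-8n + 8)/(2n + 5) + 4| ≤ 14/n < ε.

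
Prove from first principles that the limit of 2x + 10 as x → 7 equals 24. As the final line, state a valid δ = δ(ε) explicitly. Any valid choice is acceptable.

δ = ε/2

Let ε > 0 be given. We need δ > 0 so that 0 < |x − 7| < δ implies |(2x + 10) − 24| < ε.
Since (2x + 10) − 24 = 2(x − 7), we have |(2x + 10) − 24| = 2|x − 7|.
Thus it suffices that |x − 7| < ε/2.
Take δ = ε/2. If 0 < |x − 7| < δ then |(2x + 10) − 24| = 2|x − 7| < 2·(ε/2) = ε.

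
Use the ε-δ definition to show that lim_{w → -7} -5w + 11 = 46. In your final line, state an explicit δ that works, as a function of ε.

δ = ε/5

Suppose ε > 0. We need δ > 0 so that 0 < |w + 7| < δ implies |(-5w + 11) − 46| < ε.
Since (-5w + 11) − 46 = -5(w + 7), we have |(-5w + 11) − 46| = 5|w + 7|.
Thus it suffices that |w + 7| < ε/5.
Take δ = ε/5. If 0 < |w + 7| < δ then |(-5w + 11) − 46| = 5|w + 7| < 5·(ε/5) = ε.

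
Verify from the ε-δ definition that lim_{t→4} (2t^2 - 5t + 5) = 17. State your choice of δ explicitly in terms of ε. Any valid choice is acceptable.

Suppose ε > 0. We want δ > 0 such that 0 < |t − 4| < δ implies |(2t^2 - 5t + 5) − 17| < ε.
(2t^2 - 5t + 5) − 17 = 2t^2 - 5t - 12 = (t − 4)(2t + 3).
So |(2t^2 - 5t + 5) − 17| = |t − 4|·|2t + 3|.
Assume first that |t − 4| < 2, so |t| < 6. Then |2t + 3| ≤ 2·6 + 3 = 15.
Hence |(2t^2 - 5t + 5) − 17| ≤ 15|t − 4| < ε provided |t − 4| < ε/15.
Choosing δ = min(2, ε/15) ensures both conditions, hence |(2t^2 - 5t + 5) − 17| < ε.

δ = min(2, ε/15)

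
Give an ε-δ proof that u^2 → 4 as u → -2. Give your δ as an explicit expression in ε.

δ = min(1, ε/5)

Fix ε > 0. We seek δ > 0 with 0 < |u + 2| < δ ⇒ |u^2 − 4| < ε.
Factor: u^2 − 4 = (u + 2)(u - 2), so |u^2 − 4| = |u + 2|·|u - 2|.
Restrict δ ≤ 1. Then |u + 2| < 1 gives |u| < 3, so by the triangle inequality |u - 2| ≤ 3 + 2 = 5.
Hence |u^2 − 4| ≤ 5|u + 2|, which is < ε once |u + 2| < ε/5.
Take δ = min(1, ε/5). If 0 < |u + 2| < δ then both bounds hold and |u^2 − 4| ≤ 5|u + 2| < 5·(ε/5) = ε.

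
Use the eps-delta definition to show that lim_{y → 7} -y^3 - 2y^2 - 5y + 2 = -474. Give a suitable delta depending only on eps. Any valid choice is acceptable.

Let eps > 0. We want delta > 0 such that 0 < |y − 7| < delta implies |(-y^3 - 2y^2 - 5y + 2) + 474| < eps.
(-y^3 - 2y^2 - 5y + 2) + 474 = -y^3 - 2y^2 - 5y + 476 = (y − 7)(-y^2 - 9y - 68).
So |(-y^3 - 2y^2 - 5y + 2) + 474| = |y − 7|·|-y^2 - 9y - 68|.
Assume first that |y − 7| < 1, so |y| < 8. Then |-y^2 - 9y - 68| ≤ 8^2 + 9·8 + 68 = 204.
Hence |(-y^3 - 2y^2 - 5y + 2) + 474| ≤ 204|y − 7| < eps provided |y − 7| < eps/204.
Choosing delta = min(1, eps/204) ensures both conditions, hence |(-y^3 - 2y^2 - 5y + 2) + 474| < eps.

delta = min(1, eps/204)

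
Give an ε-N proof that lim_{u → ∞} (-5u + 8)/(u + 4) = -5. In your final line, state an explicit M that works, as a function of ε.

Suppose ε > 0. We seek M > 0 such that u > M implies |(-5u + 8)/(u + 4) + 5| < ε.
(-5u + 8)/(u + 4) + 5 = ((-5u + 8) − (-5)(u + 4)) / ((u + 4)) = 28/((u + 4)).
For u > 0 we have u + 4 > u, so |(-5u + 8)/(u + 4) + 5| = 28/((u + 4)) < 28/(u) = 28/u.
Thus |(-5u + 8)/(u + 4) + 5| < ε whenever u > 28/ε.
Take M = 28/ε. If u > M then |(-5u + 8)/(u + 4) + 5| < 28/u < ε.

M = 28/ε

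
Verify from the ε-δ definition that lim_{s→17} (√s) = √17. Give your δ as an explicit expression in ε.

Suppose ε > 0. We want δ > 0 such that 0 < |s − 17| < δ implies |√s − √17| < ε.
Rationalise: √s − √17 = (s − 17)/(√s + √17), so |√s − √17| = |s − 17|/(√s + √17).
Restrict δ ≤ 17 so that |s − 17| < 17 forces s > 0, and then √s + √17 > √17.
Hence |√s − √17| < |s − 17|/√17, which is < ε once |s − 17| < √17·ε.
Take δ = min(17, √17·ε). If 0 < |s − 17| < δ then s > 0 and |√s − √17| < |s − 17|/√17 < ε.

δ = min(17, √17·ε)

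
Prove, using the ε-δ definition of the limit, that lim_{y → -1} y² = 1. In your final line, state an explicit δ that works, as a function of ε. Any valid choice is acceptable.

Fix ε > 0. We seek δ > 0 with 0 < |y + 1| < δ ⇒ |y² − 1| < ε.
Factor: y² − 1 = (y + 1)(y - 1), so |y² − 1| = |y + 1|·|y - 1|.
Restrict δ ≤ 2. Then |y + 1| < 2 gives |y| < 3, so by the triangle inequality |y - 1| ≤ 3 + 1 = 4.
Hence |y² − 1| ≤ 4|y + 1|, which is < ε once |y + 1| < ε/4.
Take δ = min(2, ε/4). If 0 < |y + 1| < δ then both bounds hold and |y² − 1| ≤ 4|y + 1| < 4·(ε/4) = ε.

δ = min(2, ε/4)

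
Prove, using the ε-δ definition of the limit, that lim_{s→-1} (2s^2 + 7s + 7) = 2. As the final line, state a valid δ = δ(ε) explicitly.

δ = min(1, ε/9)

Let ε > 0. We want δ > 0 such that 0 < |s + 1| < δ implies |(2s^2 + 7s + 7) − 2| < ε.
(2s^2 + 7s + 7) − 2 = 2s^2 + 7s + 5 = (s + 1)(2s + 5).
So |(2s^2 + 7s + 7) − 2| = |s + 1|·|2s + 5|.
Assume first that |s + 1| < 1, so |s| < 2. Then |2s + 5| ≤ 2·2 + 5 = 9.
Hence |(2s^2 + 7s + 7) − 2| ≤ 9|s + 1| < ε provided |s + 1| < ε/9.
Take δ = min(1, ε/9). Then 0 < |s + 1| < δ gives both |s + 1| < 1 and |s + 1| < ε/9, so |(2s^2 + 7s + 7) − 2| < ε.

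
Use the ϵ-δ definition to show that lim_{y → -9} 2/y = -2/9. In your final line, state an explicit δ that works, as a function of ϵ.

Fix ϵ > 0. We seek δ > 0 such that 0 < |y + 9| < δ implies |2/y + 2/9| < ϵ.
|2/y + 2/9| = 2·|-9 − y|/(9·|y|) = 2|y + 9|/(9|y|).
Restrict δ ≤ 9/2. Then |y + 9| < 9/2 gives |y| > 9/2, so 9|y| > 81/2.
Then |2/y + 2/9| < 2|y + 9|/(81/2), which is < ϵ when |y + 9| < (81/4)ϵ.
Take δ = min(9/2, (81/4)ϵ). Then 0 < |y + 9| < δ gives both |y + 9| < 9/2 and |y + 9| < (81/4)ϵ, so |2/y + 2/9| < ϵ.

δ = min(9/2, (81/4)ϵ)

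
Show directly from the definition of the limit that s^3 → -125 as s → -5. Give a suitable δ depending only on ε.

δ = min(1, ε/91)

Let ε > 0 be given. We seek δ > 0 with 0 < |s + 5| < δ ⇒ |s^3 + 125| < ε.
Factor: s^3 + 125 = (s + 5)(s^2 - 5s + 25), so |s^3 + 125| = |s + 5|·|s^2 - 5s + 25|.
Restrict δ ≤ 1. Then |s + 5| < 1 gives |s| < 6, so by the triangle inequality |s^2 - 5s + 25| ≤ 6^2 + 5·6 + 25 = 91.
Hence |s^3 + 125| ≤ 91|s + 5|, which is < ε once |s + 5| < ε/91.
Take δ = min(1, ε/91). If 0 < |s + 5| < δ then both bounds hold and |s^3 + 125| ≤ 91|s + 5| < 91·(ε/91) = ε.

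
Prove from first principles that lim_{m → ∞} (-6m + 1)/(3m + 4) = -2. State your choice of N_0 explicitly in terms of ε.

N_0 = 3/ε

Fix ε > 0. For m ≥ 1, |(-6m + 1)/(3m + 4) + 2| = |27|/(3(3m + 4)) = 27/(3(3m + 4)).
Since 3m + 4 ≥ 3m for m ≥ 1, this is ≤ 27/(3·3m) = 3/m.
So |(-6m + 1)/(3m + 4) + 2| < ε whenever m > 3/ε.
Take N_0 = 3/ε. If m > N_0 then |(-6m + 1)/(3m + 4) + 2| ≤ 3/m < ε.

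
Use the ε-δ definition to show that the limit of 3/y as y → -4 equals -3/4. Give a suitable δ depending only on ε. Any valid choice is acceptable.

Fix ε > 0. We seek δ > 0 such that 0 < |y + 4| < δ implies |3/y + 3/4| < ε.
|3/y + 3/4| = 3·|-4 − y|/(4·|y|) = 3|y + 4|/(4|y|).
Restrict δ ≤ 2. Then |y + 4| < 2 gives |y| > 2, so 4|y| > 8.
Then |3/y + 3/4| < 3|y + 4|/8, which is < ε when |y + 4| < (8/3)ε.
Take δ = min(2, (8/3)ε). Then 0 < |y + 4| < δ gives both |y + 4| < 2 and |y + 4| < (8/3)ε, so |3/y + 3/4| < ε.

δ = min(2, (8/3)ε)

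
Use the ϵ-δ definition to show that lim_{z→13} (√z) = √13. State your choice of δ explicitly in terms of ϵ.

Let ϵ > 0 be given. We want δ > 0 such that 0 < |z − 13| < δ implies |√z − √13| < ϵ.
Multiplying by the conjugate, |√z − √13| = |z − 13|/(√z + √13).
Restrict δ ≤ 13 so that |z − 13| < 13 forces z > 0, and then √z + √13 > √13.
Hence |√z − √13| < |z − 13|/√13, which is < ϵ once |z − 13| < √13·ϵ.
Take δ = min(13, √13·ϵ). If 0 < |z − 13| < δ then z > 0 and |√z − √13| < |z − 13|/√13 < ϵ.

δ = min(13, √13·ϵ)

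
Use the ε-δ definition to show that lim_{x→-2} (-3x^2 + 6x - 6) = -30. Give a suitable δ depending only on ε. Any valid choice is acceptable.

δ = min(2, ε/24)

Let ε > 0 be given. We want δ > 0 such that 0 < |x + 2| < δ implies |(-3x^2 + 6x - 6) + 30| < ε.
(-3x^2 + 6x - 6) + 30 = -3x^2 + 6x + 24 = (x + 2)(-3x + 12).
So |(-3x^2 + 6x - 6) + 30| = |x + 2|·|-3x + 12|.
Assume first that |x + 2| < 2, so |x| < 4. Then |-3x + 12| ≤ 3·4 + 12 = 24.
Hence |(-3x^2 + 6x - 6) + 30| ≤ 24|x + 2| < ε provided |x + 2| < ε/24.
Choosing δ = min(2, ε/24) ensures both conditions, hence |(-3x^2 + 6x - 6) + 30| < ε.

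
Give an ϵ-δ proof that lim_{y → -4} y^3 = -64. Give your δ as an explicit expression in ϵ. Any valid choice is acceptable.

Fix ϵ > 0. We seek δ > 0 with 0 < |y + 4| < δ ⇒ |y^3 + 64| < ϵ.
Factor: y^3 + 64 = (y + 4)(y^2 - 4y + 16), so |y^3 + 64| = |y + 4|·|y^2 - 4y + 16|.
Restrict δ ≤ 1. Then |y + 4| < 1 gives |y| < 5, so by the triangle inequality |y^2 - 4y + 16| ≤ 5^2 + 4·5 + 16 = 61.
Hence |y^3 + 64| ≤ 61|y + 4|, which is < ϵ once |y + 4| < ϵ/61.
Take δ = min(1, ϵ/61). If 0 < |y + 4| < δ then both bounds hold and |y^3 + 64| ≤ 61|y + 4| < 61·(ϵ/61) = ϵ.

δ = min(1, ϵ/61)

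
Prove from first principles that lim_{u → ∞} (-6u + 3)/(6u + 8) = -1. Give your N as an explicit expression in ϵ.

Let ϵ > 0. We seek N > 0 such that u > N implies |(-6u + 3)/(6u + 8) + 1| < ϵ.
(-6u + 3)/(6u + 8) + 1 = (6(-6u + 3) − (-6)(6u + 8)) / (6(6u + 8)) = 66/(6(6u + 8)).
For u > 0 we have 6u + 8 > 6u, so |(-6u + 3)/(6u + 8) + 1| = 66/(6(6u + 8)) < 66/(6·6u) = (11/6)/u.
Thus |(-6u + 3)/(6u + 8) + 1| < ϵ whenever u > (11/6)/ϵ.
Take N = (11/6)/ϵ. If u > N then |(-6u + 3)/(6u + 8) + 1| < (11/6)/u < ϵ.

N = (11/6)/ϵ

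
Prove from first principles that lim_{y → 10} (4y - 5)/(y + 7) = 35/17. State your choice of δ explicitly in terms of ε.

δ = min(17/2, (289/66)ε)

Suppose ε > 0. We want δ > 0 with 0 < |y − 10| < δ ⇒ |(4y - 5)/(y + 7) − (35/17)| < ε.
Combining over a common denominator, (4y - 5)/(y + 7) − (35/17) = [(4y - 5)·17 − 35·(y + 7)] / [17·(y + 7)] = 33(y − 10) / (17(y + 7)).
So |(4y - 5)/(y + 7) − (35/17)| = 33|y − 10| / (17·|y + 7|).
Require δ ≤ 17/2, so |y + 7| ≥ |17| − |y − 10| > 17 − 17/2 = 17/2.
Hence |(4y - 5)/(y + 7) − (35/17)| < 33|y − 10|/(17·(17/2)) = (66/289)|y − 10|, which is < ε once |y − 10| < (289/66)ε.
Take δ = min(17/2, (289/66)ε). Then 0 < |y − 10| < δ forces both bounds, so |(4y - 5)/(y + 7) − (35/17)| < ε.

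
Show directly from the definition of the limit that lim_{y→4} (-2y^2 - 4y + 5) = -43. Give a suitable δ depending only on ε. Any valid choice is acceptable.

δ = min(1, ε/22)

Let ε > 0. We want δ > 0 such that 0 < |y − 4| < δ implies |(-2y^2 - 4y + 5) + 43| < ε.
(-2y^2 - 4y + 5) + 43 = -2y^2 - 4y + 48 = (y − 4)(-2y - 12).
So |(-2y^2 - 4y + 5) + 43| = |y − 4|·|-2y - 12|.
Require δ ≤ 1. Then |y − 4| < 1 gives |y| < 5, and by the triangle inequality |-2y - 12| ≤ 2·5 + 12 = 22.
Hence |(-2y^2 - 4y + 5) + 43| ≤ 22|y − 4| < ε provided |y − 4| < ε/22.
Take δ = min(1, ε/22). Then 0 < |y − 4| < δ gives both |y − 4| < 1 and |y − 4| < ε/22, so |(-2y^2 - 4y + 5) + 43| < ε.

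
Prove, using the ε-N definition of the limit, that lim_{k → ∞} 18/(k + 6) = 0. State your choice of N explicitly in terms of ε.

N = 18/ε

Fix ε > 0. For k ≥ 1, |18/(k + 6) − 0| = 18/(k + 6) ≤ 18/k.
We need 18/k < ε, i.e. k > 18/ε.
Take N = 18/ε. If k > N then |18/(k + 6)| ≤ 18/k < ε.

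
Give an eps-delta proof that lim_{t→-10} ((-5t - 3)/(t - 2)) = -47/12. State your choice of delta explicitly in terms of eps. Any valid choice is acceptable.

delta = min(6, (72/13)eps)

Suppose eps > 0. We want delta > 0 with 0 < |t + 10| < delta ⇒ |(-5t - 3)/(t - 2) + 47/12| < eps.
Combining over a common denominator, (-5t - 3)/(t - 2) + 47/12 = [(-5t - 3)·(-12) − 47·(t - 2)] / [(-12)·(t - 2)] = 13(t + 10) / ((-12)(t - 2)).
So |(-5t - 3)/(t - 2) + 47/12| = 13|t + 10| / (12·|t − 2|).
Restrict delta ≤ 6. Then |t + 10| < 6 gives |t − 2| = |(t + 10) + (-12)| ≥ 12 − 6 = 6.
Hence |(-5t - 3)/(t - 2) + 47/12| < 13|t + 10|/(12·6) = (13/72)|t + 10|, which is < eps once |t + 10| < (72/13)eps.
Take delta = min(6, (72/13)eps). Then 0 < |t + 10| < delta forces both bounds, so |(-5t - 3)/(t - 2) + 47/12| < eps.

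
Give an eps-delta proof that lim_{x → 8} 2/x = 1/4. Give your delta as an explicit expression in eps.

Let eps > 0 be given. We seek delta > 0 such that 0 < |x − 8| < delta implies |2/x − (1/4)| < eps.
|2/x − (1/4)| = 2·|8 − x|/(8·|x|) = 2|x − 8|/(8|x|).
Restrict delta ≤ 4. Then |x − 8| < 4 gives |x| > 4, so 8|x| > 32.
Then |2/x − (1/4)| < 2|x − 8|/32, which is < eps when |x − 8| < 16eps.
Take delta = min(4, 16eps). Then 0 < |x − 8| < delta gives both |x − 8| < 4 and |x − 8| < 16eps, so |2/x − (1/4)| < eps.

delta = min(4, 16eps)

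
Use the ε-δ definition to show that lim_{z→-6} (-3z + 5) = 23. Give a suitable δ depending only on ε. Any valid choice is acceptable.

δ = ε/3

Fix ε > 0. We need δ > 0 so that 0 < |z + 6| < δ implies |(-3z + 5) − 23| < ε.
Since (-3z + 5) − 23 = -3(z + 6), we have |(-3z + 5) − 23| = 3|z + 6|.
Thus it suffices that |z + 6| < ε/3.
Choosing δ = ε/3 gives |(-3z + 5) − 23| = 3|z + 6| < ε whenever |z + 6| < δ.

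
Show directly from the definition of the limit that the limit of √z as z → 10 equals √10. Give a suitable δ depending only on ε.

Suppose ε > 0. We want δ > 0 such that 0 < |z − 10| < δ implies |√z − √10| < ε.
Multiplying by the conjugate, |√z − √10| = |z − 10|/(√z + √10).
Restrict δ ≤ 10 so that |z − 10| < 10 forces z > 0, and then √z + √10 > √10.
Hence |√z − √10| < |z − 10|/√10, which is < ε once |z − 10| < √10·ε.
Take δ = min(10, √10·ε). If 0 < |z − 10| < δ then z > 0 and |√z − √10| < |z − 10|/√10 < ε.

δ = min(10, √10·ε)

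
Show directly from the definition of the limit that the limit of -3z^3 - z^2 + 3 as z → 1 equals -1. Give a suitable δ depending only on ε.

Let ε > 0 be given. We want δ > 0 such that 0 < |z − 1| < δ implies |(-3z^3 - z^2 + 3) + 1| < ε.
(-3z^3 - z^2 + 3) + 1 = -3z^3 - z^2 + 4 = (z − 1)(-3z^2 - 4z - 4).
So |(-3z^3 - z^2 + 3) + 1| = |z − 1|·|-3z^2 - 4z - 4|.
Assume first that |z − 1| < 2, so |z| < 3. Then |-3z^2 - 4z - 4| ≤ 3·3^2 + 4·3 + 4 = 43.
Hence |(-3z^3 - z^2 + 3) + 1| ≤ 43|z − 1| < ε provided |z − 1| < ε/43.
Take δ = min(2, ε/43). Then 0 < |z − 1| < δ gives both |z − 1| < 2 and |z − 1| < ε/43, so |(-3z^3 - z^2 + 3) + 1| < ε.

δ = min(2, ε/43)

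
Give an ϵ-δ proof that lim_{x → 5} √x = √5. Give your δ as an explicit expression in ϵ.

δ = min(5, √5·ϵ)

Let ϵ > 0 be given. We want δ > 0 such that 0 < |x − 5| < δ implies |√x − √5| < ϵ.
Rationalise: √x − √5 = (x − 5)/(√x + √5), so |√x − √5| = |x − 5|/(√x + √5).
Restrict δ ≤ 5 so that |x − 5| < 5 forces x > 0, and then √x + √5 > √5.
Hence |√x − √5| < |x − 5|/√5, which is < ϵ once |x − 5| < √5·ϵ.
Take δ = min(5, √5·ϵ). If 0 < |x − 5| < δ then x > 0 and |√x − √5| < |x − 5|/√5 < ϵ.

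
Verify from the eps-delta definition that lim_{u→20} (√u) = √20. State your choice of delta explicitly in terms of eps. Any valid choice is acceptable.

Suppose eps > 0. We want delta > 0 such that 0 < |u − 20| < delta implies |√u − √20| < eps.
Multiplying by the conjugate, |√u − √20| = |u − 20|/(√u + √20).
Restrict delta ≤ 20 so that |u − 20| < 20 forces u > 0, and then √u + √20 > √20.
Hence |√u − √20| < |u − 20|/√20, which is < eps once |u − 20| < √20·eps.
Take delta = min(20, √20·eps). If 0 < |u − 20| < delta then u > 0 and |√u − √20| < |u − 20|/√20 < eps.

delta = min(20, √20·eps)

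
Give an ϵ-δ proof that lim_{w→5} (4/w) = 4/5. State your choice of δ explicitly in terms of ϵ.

δ = min(5/2, (25/8)ϵ)

Suppose ϵ > 0. We seek δ > 0 such that 0 < |w − 5| < δ implies |4/w − (4/5)| < ϵ.
|4/w − (4/5)| = 4·|5 − w|/(5·|w|) = 4|w − 5|/(5|w|).
Require δ ≤ 5/2 so that |w| > 5 − 5/2 = 5/2, hence 5|w| > 25/2.
Then |4/w − (4/5)| < 4|w − 5|/(25/2), which is < ϵ when |w − 5| < (25/8)ϵ.
Take δ = min(5/2, (25/8)ϵ). Then 0 < |w − 5| < δ gives both |w − 5| < 5/2 and |w − 5| < (25/8)ϵ, so |4/w − (4/5)| < ϵ.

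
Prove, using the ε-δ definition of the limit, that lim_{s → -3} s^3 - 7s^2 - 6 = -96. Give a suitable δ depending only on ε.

δ = min(1, ε/86)

Let ε > 0 be given. We want δ > 0 such that 0 < |s + 3| < δ implies |(s^3 - 7s^2 - 6) + 96| < ε.
(s^3 - 7s^2 - 6) + 96 = s^3 - 7s^2 + 90 = (s + 3)(s^2 - 10s + 30).
So |(s^3 - 7s^2 - 6) + 96| = |s + 3|·|s^2 - 10s + 30|.
Require δ ≤ 1. Then |s + 3| < 1 gives |s| < 4, and by the triangle inequality |s^2 - 10s + 30| ≤ 4^2 + 10·4 + 30 = 86.
Hence |(s^3 - 7s^2 - 6) + 96| ≤ 86|s + 3| < ε provided |s + 3| < ε/86.
Take δ = min(1, ε/86). Then 0 < |s + 3| < δ gives both |s + 3| < 1 and |s + 3| < ε/86, so |(s^3 - 7s^2 - 6) + 96| < ε.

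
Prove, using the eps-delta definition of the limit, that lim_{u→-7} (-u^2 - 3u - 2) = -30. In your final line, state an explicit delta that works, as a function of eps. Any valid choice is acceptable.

delta = min(2, eps/13)

Let eps > 0. We want delta > 0 such that 0 < |u + 7| < delta implies |(-u^2 - 3u - 2) + 30| < eps.
(-u^2 - 3u - 2) + 30 = -u^2 - 3u + 28 = (u + 7)(-u + 4).
So |(-u^2 - 3u - 2) + 30| = |u + 7|·|-u + 4|.
Assume first that |u + 7| < 2, so |u| < 9. Then |-u + 4| ≤ 9 + 4 = 13.
Hence |(-u^2 - 3u - 2) + 30| ≤ 13|u + 7| < eps provided |u + 7| < eps/13.
Choosing delta = min(2, eps/13) ensures both conditions, hence |(-u^2 - 3u - 2) + 30| < eps.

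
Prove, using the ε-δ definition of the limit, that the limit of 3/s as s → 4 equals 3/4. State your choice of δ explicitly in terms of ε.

Suppose ε > 0. We seek δ > 0 such that 0 < |s − 4| < δ implies |3/s − (3/4)| < ε.
|3/s − (3/4)| = 3·|4 − s|/(4·|s|) = 3|s − 4|/(4|s|).
Restrict δ ≤ 2. Then |s − 4| < 2 gives |s| > 2, so 4|s| > 8.
Then |3/s − (3/4)| < 3|s − 4|/8, which is < ε when |s − 4| < (8/3)ε.
Take δ = min(2, (8/3)ε). Then 0 < |s − 4| < δ gives both |s − 4| < 2 and |s − 4| < (8/3)ε, so |3/s − (3/4)| < ε.

δ = min(2, (8/3)ε)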